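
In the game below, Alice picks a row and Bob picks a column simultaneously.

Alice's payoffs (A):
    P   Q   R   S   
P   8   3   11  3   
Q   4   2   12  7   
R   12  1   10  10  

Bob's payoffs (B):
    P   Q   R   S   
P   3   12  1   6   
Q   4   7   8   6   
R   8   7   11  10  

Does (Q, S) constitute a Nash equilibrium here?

Holding Bob at S: Alice gets 7 from Q but could get 10 by switching to R. Alice has a profitable deviation.

No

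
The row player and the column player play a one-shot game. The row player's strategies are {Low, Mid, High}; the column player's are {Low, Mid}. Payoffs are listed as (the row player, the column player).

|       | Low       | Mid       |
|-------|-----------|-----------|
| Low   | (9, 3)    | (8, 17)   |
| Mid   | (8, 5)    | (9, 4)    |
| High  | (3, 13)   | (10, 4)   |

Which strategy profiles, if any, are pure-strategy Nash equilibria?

There is no pure-strategy Nash equilibrium

A profile is a Nash equilibrium when each player is best-responding to the other.
The row player's best responses — vs Low: Low (payoff 9); vs Mid: High (payoff 10).
The column player's best responses — vs Low: Mid (payoff 17); vs Mid: Low (payoff 5); vs High: Low (payoff 13).
No cell has both players best-responding. For instance, the row player's best reply to Mid is High, but against High the column player prefers Low over Mid.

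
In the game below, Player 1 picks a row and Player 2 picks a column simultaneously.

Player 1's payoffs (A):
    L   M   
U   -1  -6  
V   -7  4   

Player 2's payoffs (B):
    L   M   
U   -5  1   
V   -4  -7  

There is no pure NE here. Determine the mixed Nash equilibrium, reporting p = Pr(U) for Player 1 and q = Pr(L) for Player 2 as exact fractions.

p = 1/3, q = 5/8

Each player's mixing probability is pinned down by making the *other* player indifferent.
Player 2 indifferent between L and M: p·(-5) + (1−p)·(-4) = p·1 + (1−p)·(-7) ⟹ (-4) + (-1)p = (-7) + 8p ⟹ p = 1/3.
Player 1 indifferent between U and V: q·(-1) + (1−q)·(-6) = q·(-7) + (1−q)·4 ⟹ (-6) + 5q = 4 + (-11)q ⟹ q = 5/8.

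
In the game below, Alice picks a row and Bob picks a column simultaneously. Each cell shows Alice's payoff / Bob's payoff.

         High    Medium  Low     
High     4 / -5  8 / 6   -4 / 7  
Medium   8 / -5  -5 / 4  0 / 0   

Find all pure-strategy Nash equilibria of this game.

Check mutual best responses: a cell is a NE iff neither player can gain by unilaterally deviating.
Alice's best responses — vs High: Medium (payoff 8); vs Medium: High (payoff 8); vs Low: Medium (payoff 0).
Bob's best responses — vs High: Low (payoff 7); vs Medium: Medium (payoff 4).
No cell has both players best-responding. For instance, Alice's best reply to Low is Medium, but against Medium Bob prefers Medium over Low.

None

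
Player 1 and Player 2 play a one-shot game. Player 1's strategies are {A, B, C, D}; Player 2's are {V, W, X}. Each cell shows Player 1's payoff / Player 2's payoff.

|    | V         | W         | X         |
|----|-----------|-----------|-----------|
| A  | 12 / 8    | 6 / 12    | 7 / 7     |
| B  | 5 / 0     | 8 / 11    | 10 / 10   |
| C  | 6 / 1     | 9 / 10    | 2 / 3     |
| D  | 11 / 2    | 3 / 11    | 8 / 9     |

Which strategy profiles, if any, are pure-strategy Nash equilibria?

(C, W)

A profile is a Nash equilibrium when each player is best-responding to the other.
Player 1's best responses — vs V: A (payoff 12); vs W: C (payoff 9); vs X: B (payoff 10).
Player 2's best responses — vs A: W (payoff 12); vs B: W (payoff 11); vs C: W (payoff 10); vs D: W (payoff 11).
The only mutual best response is (C, W); neither player gains by switching there.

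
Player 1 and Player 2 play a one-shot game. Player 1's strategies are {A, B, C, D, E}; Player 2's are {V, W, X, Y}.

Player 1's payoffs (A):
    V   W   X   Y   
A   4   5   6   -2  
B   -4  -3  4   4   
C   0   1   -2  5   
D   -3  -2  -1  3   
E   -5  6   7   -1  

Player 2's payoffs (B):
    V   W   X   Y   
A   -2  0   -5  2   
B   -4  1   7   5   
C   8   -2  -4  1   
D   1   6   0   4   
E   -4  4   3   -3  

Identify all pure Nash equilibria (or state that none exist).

(E, W)

Find each player's best response to every opponent strategy; NE are the intersections.
Player 1's best responses — vs V: A (payoff 4); vs W: E (payoff 6); vs X: E (payoff 7); vs Y: C (payoff 5).
Player 2's best responses — vs A: Y (payoff 2); vs B: X (payoff 7); vs C: V (payoff 8); vs D: W (payoff 6); vs E: W (payoff 4).
The only mutual best response is (E, W); neither player gains by switching there.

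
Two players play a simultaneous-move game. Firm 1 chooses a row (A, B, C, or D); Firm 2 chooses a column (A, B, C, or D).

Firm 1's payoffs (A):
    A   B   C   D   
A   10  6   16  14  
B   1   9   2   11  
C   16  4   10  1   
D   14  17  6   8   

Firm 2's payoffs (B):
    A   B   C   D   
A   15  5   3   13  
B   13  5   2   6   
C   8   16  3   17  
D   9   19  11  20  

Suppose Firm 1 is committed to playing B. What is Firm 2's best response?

A

With Firm 1 fixed at B, Firm 2's payoffs are: A → 13, B → 5, C → 2, D → 6.
The maximum is 13, achieved by A.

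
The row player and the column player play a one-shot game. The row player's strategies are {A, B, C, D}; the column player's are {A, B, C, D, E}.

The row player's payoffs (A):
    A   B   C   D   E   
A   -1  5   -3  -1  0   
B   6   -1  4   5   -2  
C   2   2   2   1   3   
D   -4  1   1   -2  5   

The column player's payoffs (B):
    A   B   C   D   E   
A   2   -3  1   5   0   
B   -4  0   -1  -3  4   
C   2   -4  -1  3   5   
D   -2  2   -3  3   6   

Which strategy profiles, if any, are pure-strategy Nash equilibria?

(D, E)

Find each player's best response to every opponent strategy; NE are the intersections.
The row player's best responses — vs A: B (payoff 6); vs B: A (payoff 5); vs C: B (payoff 4); vs D: B (payoff 5); vs E: D (payoff 5).
The column player's best responses — vs A: D (payoff 5); vs B: E (payoff 4); vs C: E (payoff 5); vs D: E (payoff 6).
The only mutual best response is (D, E); neither player gains by switching there.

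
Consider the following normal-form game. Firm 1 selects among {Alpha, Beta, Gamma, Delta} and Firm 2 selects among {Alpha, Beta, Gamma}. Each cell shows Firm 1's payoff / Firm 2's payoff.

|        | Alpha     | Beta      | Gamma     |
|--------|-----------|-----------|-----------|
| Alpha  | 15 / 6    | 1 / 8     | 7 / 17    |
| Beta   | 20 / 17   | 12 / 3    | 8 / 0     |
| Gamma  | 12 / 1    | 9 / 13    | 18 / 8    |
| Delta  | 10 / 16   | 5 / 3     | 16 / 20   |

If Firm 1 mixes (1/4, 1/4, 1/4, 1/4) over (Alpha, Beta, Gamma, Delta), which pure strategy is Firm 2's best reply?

Gamma

Firm 2's best reply maximizes expected payoff against the mix.
Alpha: (1/4)·6 + (1/4)·17 + (1/4)·1 + (1/4)·16 = 10
Beta: (1/4)·8 + (1/4)·3 + (1/4)·13 + (1/4)·3 = 27/4
Gamma: (1/4)·17 + (1/4)·0 + (1/4)·8 + (1/4)·20 = 45/4
Highest expected payoff is 45/4, from Gamma.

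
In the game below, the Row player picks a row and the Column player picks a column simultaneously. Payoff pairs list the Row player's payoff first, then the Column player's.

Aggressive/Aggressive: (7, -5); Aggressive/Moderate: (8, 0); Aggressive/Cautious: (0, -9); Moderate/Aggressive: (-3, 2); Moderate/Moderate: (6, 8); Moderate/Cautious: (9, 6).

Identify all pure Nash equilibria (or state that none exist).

(Aggressive, Moderate)

A profile is a Nash equilibrium when each player is best-responding to the other.
The Row player's best responses — vs Aggressive: Aggressive (payoff 7); vs Moderate: Aggressive (payoff 8); vs Cautious: Moderate (payoff 9).
The Column player's best responses — vs Aggressive: Moderate (payoff 0); vs Moderate: Moderate (payoff 8).
The only mutual best response is (Aggressive, Moderate); neither player gains by switching there.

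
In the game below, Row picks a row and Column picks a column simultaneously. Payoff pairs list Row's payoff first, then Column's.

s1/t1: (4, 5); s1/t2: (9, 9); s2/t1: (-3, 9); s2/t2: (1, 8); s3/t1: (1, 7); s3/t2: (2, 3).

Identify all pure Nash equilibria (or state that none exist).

A profile is a Nash equilibrium when each player is best-responding to the other.
Row's best responses — vs t1: s1 (payoff 4); vs t2: s1 (payoff 9).
Column's best responses — vs s1: t2 (payoff 9); vs s2: t1 (payoff 9); vs s3: t1 (payoff 7).
The only mutual best response is (s1, t2); neither player gains by switching there.

(s1, t2)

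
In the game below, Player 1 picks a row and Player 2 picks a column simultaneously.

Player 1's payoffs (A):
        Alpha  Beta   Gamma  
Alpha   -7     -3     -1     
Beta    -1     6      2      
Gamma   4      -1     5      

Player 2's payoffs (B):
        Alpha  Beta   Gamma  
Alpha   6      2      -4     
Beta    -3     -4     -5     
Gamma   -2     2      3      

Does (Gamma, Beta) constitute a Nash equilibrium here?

Holding Player 2 at Beta: Player 1 gets -1 from Gamma but could get 6 by switching to Beta. Player 1 has a profitable deviation.

No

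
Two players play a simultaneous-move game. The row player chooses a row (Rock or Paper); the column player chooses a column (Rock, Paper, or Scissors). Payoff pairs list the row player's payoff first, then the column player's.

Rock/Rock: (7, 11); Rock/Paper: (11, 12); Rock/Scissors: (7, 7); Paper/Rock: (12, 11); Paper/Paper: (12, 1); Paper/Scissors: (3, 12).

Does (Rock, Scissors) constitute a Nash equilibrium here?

No

Holding the column player at Scissors: the row player gets 7 from Rock, versus 3 from Paper. No profitable deviation for the row player.
Holding the row player at Rock: the column player gets 7 from Scissors but could get 12 by switching to Paper. The column player has a profitable deviation.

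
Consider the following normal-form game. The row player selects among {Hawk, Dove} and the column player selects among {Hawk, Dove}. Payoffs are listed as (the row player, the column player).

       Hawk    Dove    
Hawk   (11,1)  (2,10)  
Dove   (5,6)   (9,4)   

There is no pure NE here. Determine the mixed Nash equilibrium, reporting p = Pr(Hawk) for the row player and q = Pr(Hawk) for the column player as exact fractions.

p = 2/11, q = 7/13

Each player's mixing probability is pinned down by making the *other* player indifferent.
The column player indifferent between Hawk and Dove: p·1 + (1−p)·6 = p·10 + (1−p)·4 ⟹ 6 + (-5)p = 4 + 6p ⟹ p = 2/11.
The row player indifferent between Hawk and Dove: q·11 + (1−q)·2 = q·5 + (1−q)·9 ⟹ 2 + 9q = 9 + (-4)q ⟹ q = 7/13.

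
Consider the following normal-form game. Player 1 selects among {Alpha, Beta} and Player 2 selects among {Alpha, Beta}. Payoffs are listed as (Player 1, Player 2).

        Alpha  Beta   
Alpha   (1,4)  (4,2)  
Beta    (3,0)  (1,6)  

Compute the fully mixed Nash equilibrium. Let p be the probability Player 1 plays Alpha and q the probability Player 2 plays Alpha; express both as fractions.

In a mixed NE each player is indifferent between their pure strategies, so the opponent's mix sets the indifference.
Player 2 indifferent between Alpha and Beta: p·4 + (1−p)·0 = p·2 + (1−p)·6 ⟹ 0 + 4p = 6 + (-4)p ⟹ p = 3/4.
Player 1 indifferent between Alpha and Beta: q·1 + (1−q)·4 = q·3 + (1−q)·1 ⟹ 4 + (-3)q = 1 + 2q ⟹ q = 3/5.

p = 3/4, q = 3/5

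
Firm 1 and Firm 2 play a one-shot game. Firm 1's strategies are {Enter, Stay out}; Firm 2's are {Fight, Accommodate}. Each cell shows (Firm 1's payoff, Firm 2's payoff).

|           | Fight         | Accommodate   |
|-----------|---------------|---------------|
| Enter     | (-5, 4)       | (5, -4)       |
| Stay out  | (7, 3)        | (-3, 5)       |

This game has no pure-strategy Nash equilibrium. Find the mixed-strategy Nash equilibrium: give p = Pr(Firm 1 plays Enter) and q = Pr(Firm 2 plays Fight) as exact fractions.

Each player's mixing probability is pinned down by making the *other* player indifferent.
Firm 2 indifferent between Fight and Accommodate: p·4 + (1−p)·3 = p·(-4) + (1−p)·5 ⟹ 3 + 1p = 5 + (-9)p ⟹ p = 1/5.
Firm 1 indifferent between Enter and Stay out: q·(-5) + (1−q)·5 = q·7 + (1−q)·(-3) ⟹ 5 + (-10)q = (-3) + 10q ⟹ q = 2/5.

p = 1/5, q = 2/5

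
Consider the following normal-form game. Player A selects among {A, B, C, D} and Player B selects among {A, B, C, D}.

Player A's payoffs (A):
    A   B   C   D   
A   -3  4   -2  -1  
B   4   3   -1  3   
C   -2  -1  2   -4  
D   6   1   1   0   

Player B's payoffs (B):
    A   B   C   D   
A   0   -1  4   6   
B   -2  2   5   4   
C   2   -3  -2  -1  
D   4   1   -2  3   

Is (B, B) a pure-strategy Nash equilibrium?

Holding Player B at B: Player A gets 3 from B but could get 4 by switching to A. Player A has a profitable deviation.

No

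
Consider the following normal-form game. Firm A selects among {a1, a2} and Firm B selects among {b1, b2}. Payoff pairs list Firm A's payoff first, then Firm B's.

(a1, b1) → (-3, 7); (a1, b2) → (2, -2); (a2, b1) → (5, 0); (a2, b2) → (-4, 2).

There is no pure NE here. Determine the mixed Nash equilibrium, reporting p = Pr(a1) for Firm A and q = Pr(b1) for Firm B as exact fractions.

p = 2/11, q = 3/7

Each player's mixing probability is pinned down by making the *other* player indifferent.
Firm B indifferent between b1 and b2: p·7 + (1−p)·0 = p·(-2) + (1−p)·2 ⟹ 0 + 7p = 2 + (-4)p ⟹ p = 2/11.
Firm A indifferent between a1 and a2: q·(-3) + (1−q)·2 = q·5 + (1−q)·(-4) ⟹ 2 + (-5)q = (-4) + 9q ⟹ q = 3/7.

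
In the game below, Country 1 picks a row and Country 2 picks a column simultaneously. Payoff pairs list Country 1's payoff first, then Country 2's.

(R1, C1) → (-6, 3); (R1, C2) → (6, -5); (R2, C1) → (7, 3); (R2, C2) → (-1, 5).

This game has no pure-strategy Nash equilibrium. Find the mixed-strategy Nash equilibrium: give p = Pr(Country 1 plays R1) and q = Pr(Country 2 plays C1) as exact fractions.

Each player's mixing probability is pinned down by making the *other* player indifferent.
Country 2 indifferent between C1 and C2: p·3 + (1−p)·3 = p·(-5) + (1−p)·5 ⟹ 3 + 0p = 5 + (-10)p ⟹ p = 1/5.
Country 1 indifferent between R1 and R2: q·(-6) + (1−q)·6 = q·7 + (1−q)·(-1) ⟹ 6 + (-12)q = (-1) + 8q ⟹ q = 7/20.

p = 1/5, q = 7/20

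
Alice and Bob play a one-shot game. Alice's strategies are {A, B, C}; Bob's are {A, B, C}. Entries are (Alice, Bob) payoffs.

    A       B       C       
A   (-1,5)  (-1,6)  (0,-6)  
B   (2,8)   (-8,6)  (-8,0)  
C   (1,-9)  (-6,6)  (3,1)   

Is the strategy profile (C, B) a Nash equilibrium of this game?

No

Holding Bob at B: Alice gets -6 from C but could get -1 by switching to A. Alice has a profitable deviation.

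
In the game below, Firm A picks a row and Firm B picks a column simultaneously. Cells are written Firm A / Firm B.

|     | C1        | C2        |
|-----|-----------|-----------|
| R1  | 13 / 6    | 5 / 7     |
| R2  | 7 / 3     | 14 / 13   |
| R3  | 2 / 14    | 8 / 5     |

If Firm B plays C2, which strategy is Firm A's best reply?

R2

With Firm B fixed at C2, Firm A's payoffs are: R1 → 5, R2 → 14, R3 → 8.
The maximum is 14, achieved by R2.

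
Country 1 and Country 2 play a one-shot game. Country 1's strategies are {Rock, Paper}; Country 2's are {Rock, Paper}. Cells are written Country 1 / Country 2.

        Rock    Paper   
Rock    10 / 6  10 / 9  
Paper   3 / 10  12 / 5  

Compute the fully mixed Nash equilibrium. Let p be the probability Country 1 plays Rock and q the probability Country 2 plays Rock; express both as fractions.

In a mixed NE each player is indifferent between their pure strategies, so the opponent's mix sets the indifference.
Country 2 indifferent between Rock and Paper: p·6 + (1−p)·10 = p·9 + (1−p)·5 ⟹ 10 + (-4)p = 5 + 4p ⟹ p = 5/8.
Country 1 indifferent between Rock and Paper: q·10 + (1−q)·10 = q·3 + (1−q)·12 ⟹ 10 + 0q = 12 + (-9)q ⟹ q = 2/9.

p = 5/8, q = 2/9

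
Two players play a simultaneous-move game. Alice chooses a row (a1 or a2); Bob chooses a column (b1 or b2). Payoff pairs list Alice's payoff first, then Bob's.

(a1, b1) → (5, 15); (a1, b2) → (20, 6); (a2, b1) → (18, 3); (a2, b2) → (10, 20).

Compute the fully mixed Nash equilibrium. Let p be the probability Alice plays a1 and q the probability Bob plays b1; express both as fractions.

Each player's mixing probability is pinned down by making the *other* player indifferent.
Bob indifferent between b1 and b2: p·15 + (1−p)·3 = p·6 + (1−p)·20 ⟹ 3 + 12p = 20 + (-14)p ⟹ p = 17/26.
Alice indifferent between a1 and a2: q·5 + (1−q)·20 = q·18 + (1−q)·10 ⟹ 20 + (-15)q = 10 + 8q ⟹ q = 10/23.

p = 17/26, q = 10/23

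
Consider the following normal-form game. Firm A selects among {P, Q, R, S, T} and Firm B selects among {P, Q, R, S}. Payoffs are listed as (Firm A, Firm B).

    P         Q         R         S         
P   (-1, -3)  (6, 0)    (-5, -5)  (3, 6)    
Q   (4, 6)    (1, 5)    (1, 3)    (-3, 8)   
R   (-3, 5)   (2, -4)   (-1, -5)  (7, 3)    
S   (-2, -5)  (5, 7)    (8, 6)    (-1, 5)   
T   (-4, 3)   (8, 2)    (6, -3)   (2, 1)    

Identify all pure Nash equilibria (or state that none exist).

There is no pure-strategy Nash equilibrium

Find each player's best response to every opponent strategy; NE are the intersections.
Firm A's best responses — vs P: Q (payoff 4); vs Q: T (payoff 8); vs R: S (payoff 8); vs S: R (payoff 7).
Firm B's best responses — vs P: S (payoff 6); vs Q: S (payoff 8); vs R: P (payoff 5); vs S: Q (payoff 7); vs T: P (payoff 3).
No cell has both players best-responding. For instance, Firm A's best reply to P is Q, but against Q Firm B prefers S over P.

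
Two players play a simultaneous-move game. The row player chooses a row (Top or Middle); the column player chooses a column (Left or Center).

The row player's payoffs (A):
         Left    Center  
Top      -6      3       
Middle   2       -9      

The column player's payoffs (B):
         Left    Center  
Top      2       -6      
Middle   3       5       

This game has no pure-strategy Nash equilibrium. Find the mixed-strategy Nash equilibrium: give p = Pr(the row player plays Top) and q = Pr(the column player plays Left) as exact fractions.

In a mixed NE each player is indifferent between their pure strategies, so the opponent's mix sets the indifference.
The column player indifferent between Left and Center: p·2 + (1−p)·3 = p·(-6) + (1−p)·5 ⟹ 3 + (-1)p = 5 + (-11)p ⟹ p = 1/5.
The row player indifferent between Top and Middle: q·(-6) + (1−q)·3 = q·2 + (1−q)·(-9) ⟹ 3 + (-9)q = (-9) + 11q ⟹ q = 3/5.

p = 1/5, q = 3/5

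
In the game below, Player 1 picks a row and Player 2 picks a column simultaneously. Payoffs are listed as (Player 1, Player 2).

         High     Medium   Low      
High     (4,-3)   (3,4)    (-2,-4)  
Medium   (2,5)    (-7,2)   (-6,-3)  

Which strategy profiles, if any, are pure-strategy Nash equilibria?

Check mutual best responses: a cell is a NE iff neither player can gain by unilaterally deviating.
Player 1's best responses — vs High: High (payoff 4); vs Medium: High (payoff 3); vs Low: High (payoff -2).
Player 2's best responses — vs High: Medium (payoff 4); vs Medium: High (payoff 5).
The only mutual best response is (High, Medium); neither player gains by switching there.

(High, Medium)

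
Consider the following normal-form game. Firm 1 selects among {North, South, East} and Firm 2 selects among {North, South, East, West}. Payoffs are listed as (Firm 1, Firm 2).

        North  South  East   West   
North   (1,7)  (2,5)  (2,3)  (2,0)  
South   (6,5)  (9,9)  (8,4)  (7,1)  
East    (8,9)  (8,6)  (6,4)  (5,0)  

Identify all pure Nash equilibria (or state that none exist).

Check mutual best responses: a cell is a NE iff neither player can gain by unilaterally deviating.
Firm 1's best responses — vs North: East (payoff 8); vs South: South (payoff 9); vs East: South (payoff 8); vs West: South (payoff 7).
Firm 2's best responses — vs North: North (payoff 7); vs South: South (payoff 9); vs East: North (payoff 9).
Mutual best responses occur at (South, South) and (East, North); at each, neither player gains by switching.

(South, South) and (East, North)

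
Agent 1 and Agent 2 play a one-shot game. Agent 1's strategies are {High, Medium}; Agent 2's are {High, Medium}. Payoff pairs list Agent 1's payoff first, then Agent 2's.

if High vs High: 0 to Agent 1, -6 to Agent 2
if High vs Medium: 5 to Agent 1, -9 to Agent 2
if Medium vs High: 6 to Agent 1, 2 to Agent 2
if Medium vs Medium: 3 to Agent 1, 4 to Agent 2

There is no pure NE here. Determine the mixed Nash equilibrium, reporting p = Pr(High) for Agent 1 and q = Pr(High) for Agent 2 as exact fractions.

In a mixed NE each player is indifferent between their pure strategies, so the opponent's mix sets the indifference.
Agent 2 indifferent between High and Medium: p·(-6) + (1−p)·2 = p·(-9) + (1−p)·4 ⟹ 2 + (-8)p = 4 + (-13)p ⟹ p = 2/5.
Agent 1 indifferent between High and Medium: q·0 + (1−q)·5 = q·6 + (1−q)·3 ⟹ 5 + (-5)q = 3 + 3q ⟹ q = 1/4.

p = 2/5, q = 1/4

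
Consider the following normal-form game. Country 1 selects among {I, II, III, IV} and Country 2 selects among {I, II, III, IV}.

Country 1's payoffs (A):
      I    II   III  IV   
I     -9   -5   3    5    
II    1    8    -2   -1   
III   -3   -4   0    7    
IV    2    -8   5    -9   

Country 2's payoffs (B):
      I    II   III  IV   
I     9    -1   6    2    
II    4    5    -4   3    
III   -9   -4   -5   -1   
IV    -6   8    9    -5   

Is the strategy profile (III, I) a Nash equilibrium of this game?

No

Holding Country 2 at I: Country 1 gets -3 from III but could get 2 by switching to IV. Country 1 has a profitable deviation.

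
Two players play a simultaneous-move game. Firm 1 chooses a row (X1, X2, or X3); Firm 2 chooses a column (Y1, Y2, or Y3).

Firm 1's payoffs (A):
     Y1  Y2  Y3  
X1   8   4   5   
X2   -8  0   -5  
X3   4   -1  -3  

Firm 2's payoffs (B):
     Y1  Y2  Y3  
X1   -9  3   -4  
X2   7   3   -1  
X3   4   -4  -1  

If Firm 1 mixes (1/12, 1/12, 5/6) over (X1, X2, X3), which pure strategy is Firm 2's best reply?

Compute Firm 2's expected payoff from each pure strategy against the given mix.
Y1: (1/12)·(-9) + (1/12)·7 + (5/6)·4 = 19/6
Y2: (1/12)·3 + (1/12)·3 + (5/6)·(-4) = -17/6
Y3: (1/12)·(-4) + (1/12)·(-1) + (5/6)·(-1) = -5/4
Highest expected payoff is 19/6, from Y1.

Y1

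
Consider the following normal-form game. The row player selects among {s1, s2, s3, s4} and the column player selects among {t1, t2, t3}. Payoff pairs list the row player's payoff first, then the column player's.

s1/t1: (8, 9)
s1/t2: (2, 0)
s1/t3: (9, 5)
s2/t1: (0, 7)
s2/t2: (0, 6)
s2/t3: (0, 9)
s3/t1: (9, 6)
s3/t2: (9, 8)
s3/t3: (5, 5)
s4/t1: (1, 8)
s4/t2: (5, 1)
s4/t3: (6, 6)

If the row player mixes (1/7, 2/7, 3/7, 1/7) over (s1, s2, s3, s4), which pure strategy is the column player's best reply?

t1

The column player's best reply maximizes expected payoff against the mix.
t1: (1/7)·9 + (2/7)·7 + (3/7)·6 + (1/7)·8 = 7
t2: (1/7)·0 + (2/7)·6 + (3/7)·8 + (1/7)·1 = 37/7
t3: (1/7)·5 + (2/7)·9 + (3/7)·5 + (1/7)·6 = 44/7
Highest expected payoff is 7, from t1.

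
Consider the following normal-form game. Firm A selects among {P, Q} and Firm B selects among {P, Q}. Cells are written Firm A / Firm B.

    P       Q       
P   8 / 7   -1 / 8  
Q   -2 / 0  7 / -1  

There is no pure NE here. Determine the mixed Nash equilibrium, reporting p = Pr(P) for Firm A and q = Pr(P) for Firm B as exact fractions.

In a mixed NE each player is indifferent between their pure strategies, so the opponent's mix sets the indifference.
Firm B indifferent between P and Q: p·7 + (1−p)·0 = p·8 + (1−p)·(-1) ⟹ 0 + 7p = (-1) + 9p ⟹ p = 1/2.
Firm A indifferent between P and Q: q·8 + (1−q)·(-1) = q·(-2) + (1−q)·7 ⟹ (-1) + 9q = 7 + (-9)q ⟹ q = 4/9.

p = 1/2, q = 4/9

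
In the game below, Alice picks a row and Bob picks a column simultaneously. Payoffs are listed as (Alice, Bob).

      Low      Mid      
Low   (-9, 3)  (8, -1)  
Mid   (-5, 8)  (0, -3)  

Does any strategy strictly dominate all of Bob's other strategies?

Low

A strategy is strictly dominant if it gives Bob a strictly higher payoff than every other strategy, against every choice by the opponent.
Low strictly dominates: vs Low: 3 > -1; vs Mid: 8 > -3.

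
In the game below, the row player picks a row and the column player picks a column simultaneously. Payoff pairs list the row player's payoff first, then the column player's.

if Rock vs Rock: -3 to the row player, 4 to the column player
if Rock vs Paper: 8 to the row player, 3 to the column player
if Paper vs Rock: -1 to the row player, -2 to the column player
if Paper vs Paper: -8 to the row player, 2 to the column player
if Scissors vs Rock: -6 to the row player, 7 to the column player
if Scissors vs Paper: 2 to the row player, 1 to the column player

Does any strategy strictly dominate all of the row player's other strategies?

None

Check whether one of the row player's strategies beats all alternatives regardless of what the opponent does.
Rock is not dominant: against Rock, Paper gives -1 > -3.
Paper is not dominant: against Paper, Rock gives 8 > -8.
Scissors is not dominant: against Rock, Rock gives -3 > -6.
No single strategy is best against every opponent action.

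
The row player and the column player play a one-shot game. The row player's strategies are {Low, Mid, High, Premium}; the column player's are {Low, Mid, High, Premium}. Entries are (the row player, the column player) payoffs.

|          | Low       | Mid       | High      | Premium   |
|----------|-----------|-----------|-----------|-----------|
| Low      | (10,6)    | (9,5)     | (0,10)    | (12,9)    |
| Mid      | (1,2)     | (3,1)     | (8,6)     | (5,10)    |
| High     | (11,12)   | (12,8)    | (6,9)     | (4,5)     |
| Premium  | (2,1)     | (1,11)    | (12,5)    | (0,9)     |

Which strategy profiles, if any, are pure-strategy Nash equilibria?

(High, Low)

Check mutual best responses: a cell is a NE iff neither player can gain by unilaterally deviating.
The row player's best responses — vs Low: High (payoff 11); vs Mid: High (payoff 12); vs High: Premium (payoff 12); vs Premium: Low (payoff 12).
The column player's best responses — vs Low: High (payoff 10); vs Mid: Premium (payoff 10); vs High: Low (payoff 12); vs Premium: Mid (payoff 11).
The only mutual best response is (High, Low); neither player gains by switching there.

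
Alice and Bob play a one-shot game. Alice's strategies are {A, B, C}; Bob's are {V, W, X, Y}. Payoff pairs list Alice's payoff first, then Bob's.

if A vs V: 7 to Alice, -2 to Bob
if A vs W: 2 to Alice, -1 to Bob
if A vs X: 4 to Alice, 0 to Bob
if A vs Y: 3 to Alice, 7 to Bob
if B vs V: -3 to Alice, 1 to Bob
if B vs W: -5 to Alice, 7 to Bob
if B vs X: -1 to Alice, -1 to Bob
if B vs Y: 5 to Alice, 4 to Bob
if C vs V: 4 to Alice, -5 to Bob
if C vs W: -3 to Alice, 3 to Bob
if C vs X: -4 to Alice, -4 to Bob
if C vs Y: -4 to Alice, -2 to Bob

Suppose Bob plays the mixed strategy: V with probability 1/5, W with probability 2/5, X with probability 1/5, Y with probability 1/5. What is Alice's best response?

Alice's best reply maximizes expected payoff against the mix.
A: (1/5)·7 + (2/5)·2 + (1/5)·4 + (1/5)·3 = 18/5
B: (1/5)·(-3) + (2/5)·(-5) + (1/5)·(-1) + (1/5)·5 = -9/5
C: (1/5)·4 + (2/5)·(-3) + (1/5)·(-4) + (1/5)·(-4) = -2
Highest expected payoff is 18/5, from A.

A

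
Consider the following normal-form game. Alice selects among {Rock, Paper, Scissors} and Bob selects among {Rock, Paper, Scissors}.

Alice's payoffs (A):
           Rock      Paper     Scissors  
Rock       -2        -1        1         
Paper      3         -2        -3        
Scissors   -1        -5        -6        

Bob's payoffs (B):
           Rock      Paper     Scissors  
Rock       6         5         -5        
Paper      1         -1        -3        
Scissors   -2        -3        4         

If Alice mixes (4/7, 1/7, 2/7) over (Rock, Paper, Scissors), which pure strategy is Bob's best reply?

Rock

Compute Bob's expected payoff from each pure strategy against the given mix.
Rock: (4/7)·6 + (1/7)·1 + (2/7)·(-2) = 3
Paper: (4/7)·5 + (1/7)·(-1) + (2/7)·(-3) = 13/7
Scissors: (4/7)·(-5) + (1/7)·(-3) + (2/7)·4 = -15/7
Highest expected payoff is 3, from Rock.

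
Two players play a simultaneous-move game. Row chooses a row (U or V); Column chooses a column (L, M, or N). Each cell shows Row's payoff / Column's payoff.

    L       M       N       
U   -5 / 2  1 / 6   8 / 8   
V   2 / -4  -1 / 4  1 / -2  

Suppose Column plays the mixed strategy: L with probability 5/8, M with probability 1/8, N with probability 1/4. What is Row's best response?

V

Row's best reply maximizes expected payoff against the mix.
U: (5/8)·(-5) + (1/8)·1 + (1/4)·8 = -1
V: (5/8)·2 + (1/8)·(-1) + (1/4)·1 = 11/8
Highest expected payoff is 11/8, from V.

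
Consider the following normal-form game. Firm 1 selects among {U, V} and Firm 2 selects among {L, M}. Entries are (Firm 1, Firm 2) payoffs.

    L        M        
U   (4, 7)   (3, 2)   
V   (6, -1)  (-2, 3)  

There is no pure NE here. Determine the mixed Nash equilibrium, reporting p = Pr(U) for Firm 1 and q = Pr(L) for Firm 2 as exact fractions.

p = 4/9, q = 5/7

In a mixed NE each player is indifferent between their pure strategies, so the opponent's mix sets the indifference.
Firm 2 indifferent between L and M: p·7 + (1−p)·(-1) = p·2 + (1−p)·3 ⟹ (-1) + 8p = 3 + (-1)p ⟹ p = 4/9.
Firm 1 indifferent between U and V: q·4 + (1−q)·3 = q·6 + (1−q)·(-2) ⟹ 3 + 1q = (-2) + 8q ⟹ q = 5/7.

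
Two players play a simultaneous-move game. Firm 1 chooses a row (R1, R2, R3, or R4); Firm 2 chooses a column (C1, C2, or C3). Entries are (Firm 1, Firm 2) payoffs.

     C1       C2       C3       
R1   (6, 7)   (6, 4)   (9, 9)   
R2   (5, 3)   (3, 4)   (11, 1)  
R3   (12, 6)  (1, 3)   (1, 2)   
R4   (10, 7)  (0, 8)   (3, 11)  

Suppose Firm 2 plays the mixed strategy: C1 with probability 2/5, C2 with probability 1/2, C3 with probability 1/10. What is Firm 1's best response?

R1

Compute Firm 1's expected payoff from each pure strategy against the given mix.
R1: (2/5)·6 + (1/2)·6 + (1/10)·9 = 63/10
R2: (2/5)·5 + (1/2)·3 + (1/10)·11 = 23/5
R3: (2/5)·12 + (1/2)·1 + (1/10)·1 = 27/5
R4: (2/5)·10 + (1/2)·0 + (1/10)·3 = 43/10
Highest expected payoff is 63/10, from R1.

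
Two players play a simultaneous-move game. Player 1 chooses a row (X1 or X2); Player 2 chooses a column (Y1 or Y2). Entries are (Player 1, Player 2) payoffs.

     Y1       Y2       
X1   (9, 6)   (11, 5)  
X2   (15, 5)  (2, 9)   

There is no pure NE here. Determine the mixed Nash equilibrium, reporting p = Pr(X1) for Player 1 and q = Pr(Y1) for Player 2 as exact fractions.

In a mixed NE each player is indifferent between their pure strategies, so the opponent's mix sets the indifference.
Player 2 indifferent between Y1 and Y2: p·6 + (1−p)·5 = p·5 + (1−p)·9 ⟹ 5 + 1p = 9 + (-4)p ⟹ p = 4/5.
Player 1 indifferent between X1 and X2: q·9 + (1−q)·11 = q·15 + (1−q)·2 ⟹ 11 + (-2)q = 2 + 13q ⟹ q = 3/5.

p = 4/5, q = 3/5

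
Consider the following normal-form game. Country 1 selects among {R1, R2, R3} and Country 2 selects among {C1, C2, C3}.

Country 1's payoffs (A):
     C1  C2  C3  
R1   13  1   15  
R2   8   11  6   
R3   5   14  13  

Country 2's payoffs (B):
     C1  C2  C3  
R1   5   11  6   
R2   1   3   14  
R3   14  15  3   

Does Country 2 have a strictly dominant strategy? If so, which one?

A strategy is strictly dominant if it gives Country 2 a strictly higher payoff than every other strategy, against every choice by the opponent.
C1 is not dominant: against R1, C2 gives 11 > 5.
C2 is not dominant: against R2, C3 gives 14 > 3.
C3 is not dominant: against R1, C2 gives 11 > 6.
No single strategy is best against every opponent action.

None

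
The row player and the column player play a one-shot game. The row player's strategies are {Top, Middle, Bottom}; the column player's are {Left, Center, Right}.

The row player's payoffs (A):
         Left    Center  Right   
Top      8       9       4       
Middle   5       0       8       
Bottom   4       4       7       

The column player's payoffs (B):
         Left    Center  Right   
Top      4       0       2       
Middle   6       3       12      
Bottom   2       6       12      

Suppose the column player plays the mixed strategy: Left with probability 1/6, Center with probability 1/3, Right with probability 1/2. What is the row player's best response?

Compute the row player's expected payoff from each pure strategy against the given mix.
Top: (1/6)·8 + (1/3)·9 + (1/2)·4 = 19/3
Middle: (1/6)·5 + (1/3)·0 + (1/2)·8 = 29/6
Bottom: (1/6)·4 + (1/3)·4 + (1/2)·7 = 11/2
Highest expected payoff is 19/3, from Top.

Top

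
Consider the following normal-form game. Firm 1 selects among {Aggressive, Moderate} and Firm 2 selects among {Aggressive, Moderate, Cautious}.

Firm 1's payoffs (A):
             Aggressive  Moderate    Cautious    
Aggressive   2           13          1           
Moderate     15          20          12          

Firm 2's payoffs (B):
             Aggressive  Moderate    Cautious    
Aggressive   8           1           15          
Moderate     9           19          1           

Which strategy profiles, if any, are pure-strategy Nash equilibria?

(Moderate, Moderate)

A profile is a Nash equilibrium when each player is best-responding to the other.
Firm 1's best responses — vs Aggressive: Moderate (payoff 15); vs Moderate: Moderate (payoff 20); vs Cautious: Moderate (payoff 12).
Firm 2's best responses — vs Aggressive: Cautious (payoff 15); vs Moderate: Moderate (payoff 19).
The only mutual best response is (Moderate, Moderate); neither player gains by switching there.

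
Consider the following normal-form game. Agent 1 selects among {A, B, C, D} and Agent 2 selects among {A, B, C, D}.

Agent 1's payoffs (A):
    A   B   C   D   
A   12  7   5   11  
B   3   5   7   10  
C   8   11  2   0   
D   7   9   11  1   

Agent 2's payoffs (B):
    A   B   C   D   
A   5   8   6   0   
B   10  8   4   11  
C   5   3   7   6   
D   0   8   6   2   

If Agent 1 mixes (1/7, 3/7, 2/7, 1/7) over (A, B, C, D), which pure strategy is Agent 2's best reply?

Compute Agent 2's expected payoff from each pure strategy against the given mix.
A: (1/7)·5 + (3/7)·10 + (2/7)·5 + (1/7)·0 = 45/7
B: (1/7)·8 + (3/7)·8 + (2/7)·3 + (1/7)·8 = 46/7
C: (1/7)·6 + (3/7)·4 + (2/7)·7 + (1/7)·6 = 38/7
D: (1/7)·0 + (3/7)·11 + (2/7)·6 + (1/7)·2 = 47/7
Highest expected payoff is 47/7, from D.

D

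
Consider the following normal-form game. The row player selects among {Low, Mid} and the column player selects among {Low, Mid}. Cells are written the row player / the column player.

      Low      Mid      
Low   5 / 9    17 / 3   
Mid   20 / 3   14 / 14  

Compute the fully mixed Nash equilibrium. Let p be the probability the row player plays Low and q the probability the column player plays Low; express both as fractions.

In a mixed NE each player is indifferent between their pure strategies, so the opponent's mix sets the indifference.
The column player indifferent between Low and Mid: p·9 + (1−p)·3 = p·3 + (1−p)·14 ⟹ 3 + 6p = 14 + (-11)p ⟹ p = 11/17.
The row player indifferent between Low and Mid: q·5 + (1−q)·17 = q·20 + (1−q)·14 ⟹ 17 + (-12)q = 14 + 6q ⟹ q = 1/6.

p = 11/17, q = 1/6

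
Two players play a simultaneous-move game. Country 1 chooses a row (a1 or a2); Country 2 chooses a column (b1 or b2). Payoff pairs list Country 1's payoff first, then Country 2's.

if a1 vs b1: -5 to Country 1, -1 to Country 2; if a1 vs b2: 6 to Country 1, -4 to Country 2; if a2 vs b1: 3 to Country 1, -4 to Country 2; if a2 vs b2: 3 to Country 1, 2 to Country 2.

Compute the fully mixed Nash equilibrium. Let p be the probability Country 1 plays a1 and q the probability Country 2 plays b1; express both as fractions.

p = 2/3, q = 3/11

Each player's mixing probability is pinned down by making the *other* player indifferent.
Country 2 indifferent between b1 and b2: p·(-1) + (1−p)·(-4) = p·(-4) + (1−p)·2 ⟹ (-4) + 3p = 2 + (-6)p ⟹ p = 2/3.
Country 1 indifferent between a1 and a2: q·(-5) + (1−q)·6 = q·3 + (1−q)·3 ⟹ 6 + (-11)q = 3 + 0q ⟹ q = 3/11.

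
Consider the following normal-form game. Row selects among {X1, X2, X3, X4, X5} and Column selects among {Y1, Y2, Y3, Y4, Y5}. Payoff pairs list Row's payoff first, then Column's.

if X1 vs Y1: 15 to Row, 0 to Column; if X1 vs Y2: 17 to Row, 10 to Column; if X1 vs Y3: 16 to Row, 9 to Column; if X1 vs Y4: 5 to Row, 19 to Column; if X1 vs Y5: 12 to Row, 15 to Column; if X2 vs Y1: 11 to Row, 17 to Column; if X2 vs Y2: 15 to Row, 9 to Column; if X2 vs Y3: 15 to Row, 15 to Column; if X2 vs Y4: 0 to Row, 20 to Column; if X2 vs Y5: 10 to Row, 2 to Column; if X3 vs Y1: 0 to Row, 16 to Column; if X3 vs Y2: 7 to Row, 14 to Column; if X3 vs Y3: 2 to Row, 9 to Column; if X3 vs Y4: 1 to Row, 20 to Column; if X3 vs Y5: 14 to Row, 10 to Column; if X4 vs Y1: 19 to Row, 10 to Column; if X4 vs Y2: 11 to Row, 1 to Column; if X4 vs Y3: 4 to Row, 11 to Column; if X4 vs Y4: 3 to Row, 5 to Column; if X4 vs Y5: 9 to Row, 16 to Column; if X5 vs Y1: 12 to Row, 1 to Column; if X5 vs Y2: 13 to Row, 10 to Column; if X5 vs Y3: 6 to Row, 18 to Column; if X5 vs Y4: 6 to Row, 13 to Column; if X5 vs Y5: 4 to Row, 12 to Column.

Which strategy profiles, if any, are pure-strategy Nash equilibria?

A profile is a Nash equilibrium when each player is best-responding to the other.
Row's best responses — vs Y1: X4 (payoff 19); vs Y2: X1 (payoff 17); vs Y3: X1 (payoff 16); vs Y4: X5 (payoff 6); vs Y5: X3 (payoff 14).
Column's best responses — vs X1: Y4 (payoff 19); vs X2: Y4 (payoff 20); vs X3: Y4 (payoff 20); vs X4: Y5 (payoff 16); vs X5: Y3 (payoff 18).
No cell has both players best-responding. For instance, Row's best reply to Y4 is X5, but against X5 Column prefers Y3 over Y4.

There is no pure-strategy Nash equilibrium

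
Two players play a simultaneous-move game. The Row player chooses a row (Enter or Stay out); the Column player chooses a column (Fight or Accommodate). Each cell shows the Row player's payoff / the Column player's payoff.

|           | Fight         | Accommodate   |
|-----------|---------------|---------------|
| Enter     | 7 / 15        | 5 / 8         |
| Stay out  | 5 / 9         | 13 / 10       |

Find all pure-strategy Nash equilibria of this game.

Find each player's best response to every opponent strategy; NE are the intersections.
The Row player's best responses — vs Fight: Enter (payoff 7); vs Accommodate: Stay out (payoff 13).
The Column player's best responses — vs Enter: Fight (payoff 15); vs Stay out: Accommodate (payoff 10).
Mutual best responses occur at (Enter, Fight) and (Stay out, Accommodate); at each, neither player gains by switching.

(Enter, Fight) and (Stay out, Accommodate)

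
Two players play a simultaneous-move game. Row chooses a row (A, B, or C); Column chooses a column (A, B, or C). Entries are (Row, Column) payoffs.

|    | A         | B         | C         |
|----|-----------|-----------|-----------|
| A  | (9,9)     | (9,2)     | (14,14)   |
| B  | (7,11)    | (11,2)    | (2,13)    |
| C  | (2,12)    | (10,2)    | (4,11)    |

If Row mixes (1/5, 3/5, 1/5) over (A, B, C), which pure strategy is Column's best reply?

Compute Column's expected payoff from each pure strategy against the given mix.
A: (1/5)·9 + (3/5)·11 + (1/5)·12 = 54/5
B: (1/5)·2 + (3/5)·2 + (1/5)·2 = 2
C: (1/5)·14 + (3/5)·13 + (1/5)·11 = 64/5
Highest expected payoff is 64/5, from C.

C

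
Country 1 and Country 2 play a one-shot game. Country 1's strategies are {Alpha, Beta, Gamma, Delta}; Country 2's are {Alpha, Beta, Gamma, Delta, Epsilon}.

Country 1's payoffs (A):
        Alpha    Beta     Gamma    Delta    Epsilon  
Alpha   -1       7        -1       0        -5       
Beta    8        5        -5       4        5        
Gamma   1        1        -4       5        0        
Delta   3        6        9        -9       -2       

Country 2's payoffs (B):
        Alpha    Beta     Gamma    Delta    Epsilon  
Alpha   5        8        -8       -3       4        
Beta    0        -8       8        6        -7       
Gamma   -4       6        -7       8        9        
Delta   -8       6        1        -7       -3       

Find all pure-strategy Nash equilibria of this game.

(Alpha, Beta)

A profile is a Nash equilibrium when each player is best-responding to the other.
Country 1's best responses — vs Alpha: Beta (payoff 8); vs Beta: Alpha (payoff 7); vs Gamma: Delta (payoff 9); vs Delta: Gamma (payoff 5); vs Epsilon: Beta (payoff 5).
Country 2's best responses — vs Alpha: Beta (payoff 8); vs Beta: Gamma (payoff 8); vs Gamma: Epsilon (payoff 9); vs Delta: Beta (payoff 6).
The only mutual best response is (Alpha, Beta); neither player gains by switching there.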